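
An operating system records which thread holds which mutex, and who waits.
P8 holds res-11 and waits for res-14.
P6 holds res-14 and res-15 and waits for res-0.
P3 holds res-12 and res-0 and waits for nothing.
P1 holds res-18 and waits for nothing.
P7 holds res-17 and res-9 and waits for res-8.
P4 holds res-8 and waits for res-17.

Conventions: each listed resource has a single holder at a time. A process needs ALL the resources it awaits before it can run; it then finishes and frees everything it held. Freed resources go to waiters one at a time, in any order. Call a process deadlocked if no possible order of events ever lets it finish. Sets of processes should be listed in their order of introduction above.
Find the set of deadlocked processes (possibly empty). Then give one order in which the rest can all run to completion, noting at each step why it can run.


The deadlocked set is P7 and P4.
Key observation: the knot is the closed ring of waits P7 -> P4 -> P7; no other process is dragged down with it.
One completion order for the rest: P3, P1, P6, P8.
Walking it through:
  P3: no waits; runs immediately, freeing res-12 and res-0
  P1: no waits; runs immediately, freeing res-18
  P6: everything it awaited (res-0) is free; runs, freeing res-14 and res-15
  P8: everything it awaited (res-14) is free; runs, freeing res-11


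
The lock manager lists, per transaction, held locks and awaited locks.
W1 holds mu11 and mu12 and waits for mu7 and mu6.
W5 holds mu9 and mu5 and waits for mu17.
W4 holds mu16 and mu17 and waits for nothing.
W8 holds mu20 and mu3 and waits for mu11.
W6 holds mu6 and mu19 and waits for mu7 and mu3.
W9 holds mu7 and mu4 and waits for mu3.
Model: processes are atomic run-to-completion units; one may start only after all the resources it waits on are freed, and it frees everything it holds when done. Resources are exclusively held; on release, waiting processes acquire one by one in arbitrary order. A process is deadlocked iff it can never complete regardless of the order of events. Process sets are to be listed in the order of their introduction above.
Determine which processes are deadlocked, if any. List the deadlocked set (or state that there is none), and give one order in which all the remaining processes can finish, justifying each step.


The deadlocked set is W1, W8, W6 and W9.
Key observation: the knot is the closed ring of waits W1 -> W6 -> W8 -> W1; W9 is caught in further circular waits.
The rest can finish in the order W4, W5.
Step-by-step check:
  run W4 (it waits on nothing); releases mu16 and mu17
  W5 waits on mu17 — all released -> runs and releases mu9 and mu5


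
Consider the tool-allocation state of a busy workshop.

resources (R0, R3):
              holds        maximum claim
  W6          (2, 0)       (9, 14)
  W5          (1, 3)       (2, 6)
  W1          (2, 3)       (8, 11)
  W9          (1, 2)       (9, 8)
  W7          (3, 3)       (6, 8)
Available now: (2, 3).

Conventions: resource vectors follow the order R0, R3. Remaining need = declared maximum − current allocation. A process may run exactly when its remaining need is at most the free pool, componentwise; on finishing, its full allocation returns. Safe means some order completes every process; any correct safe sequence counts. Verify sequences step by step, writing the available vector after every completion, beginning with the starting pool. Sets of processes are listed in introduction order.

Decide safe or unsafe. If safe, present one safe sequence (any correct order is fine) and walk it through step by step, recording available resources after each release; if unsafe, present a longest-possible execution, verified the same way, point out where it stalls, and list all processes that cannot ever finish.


SAFE, for example via the order W5, W7, W1, W9, W6.
Key observation: reading the order forward, W5 is the first process whose need (1, 3) meets the free pool (2, 3) exactly on a resource it requests.
Verifying each step:
  pool = (2, 3)
  run W5 (needs (1, 3), free (2, 3)); after release of (1, 3) the pool is (3, 6)
  run W7 (needs (3, 5), free (3, 6)); after release of (3, 3) the pool is (6, 9)
  run W1 (needs (6, 8), free (6, 9)); after release of (2, 3) the pool is (8, 12)
  run W9 (needs (8, 6), free (8, 12)); after release of (1, 2) the pool is (9, 14)
  run W6 (needs (7, 14), free (9, 14)); after release of (2, 0) the pool is (11, 14)


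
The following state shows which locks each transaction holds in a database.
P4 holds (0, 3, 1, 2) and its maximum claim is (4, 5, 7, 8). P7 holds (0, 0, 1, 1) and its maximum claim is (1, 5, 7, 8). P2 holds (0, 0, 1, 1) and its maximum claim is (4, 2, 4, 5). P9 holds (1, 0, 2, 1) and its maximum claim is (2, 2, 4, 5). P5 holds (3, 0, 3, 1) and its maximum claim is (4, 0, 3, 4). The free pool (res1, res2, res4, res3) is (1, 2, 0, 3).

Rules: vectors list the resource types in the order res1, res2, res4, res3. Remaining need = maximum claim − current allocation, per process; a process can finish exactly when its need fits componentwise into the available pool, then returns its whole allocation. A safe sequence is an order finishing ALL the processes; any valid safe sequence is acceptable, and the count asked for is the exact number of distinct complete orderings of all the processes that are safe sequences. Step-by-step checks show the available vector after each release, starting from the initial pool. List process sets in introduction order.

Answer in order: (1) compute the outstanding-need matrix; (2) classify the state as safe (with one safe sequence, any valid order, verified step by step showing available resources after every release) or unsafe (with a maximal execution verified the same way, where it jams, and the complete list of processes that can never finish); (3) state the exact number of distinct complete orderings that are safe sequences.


(1) Need matrix, components ordered res1, res2, res4, res3:
  P4: (4, 2, 6, 6)
  P7: (1, 5, 6, 7)
  P2: (4, 2, 3, 4)
  P9: (1, 2, 2, 4)
  P5: (1, 0, 0, 3)
(2) SAFE — a valid safe sequence is P5, P9, P2, P4, P7.
Key observation: P5 marks the first exact bind of the order: its need (1, 0, 0, 3) fits the free (1, 2, 0, 3) with zero slack on a requested resource.
Walking it through:
  pool = (1, 2, 0, 3)
  P5: need (1, 0, 0, 3) fits (1, 2, 0, 3); releases (3, 0, 3, 1), pool now (4, 2, 3, 4)
  P9: need (1, 2, 2, 4) fits (4, 2, 3, 4); releases (1, 0, 2, 1), pool now (5, 2, 5, 5)
  P2: need (4, 2, 3, 4) fits (5, 2, 5, 5); releases (0, 0, 1, 1), pool now (5, 2, 6, 6)
  P4: need (4, 2, 6, 6) fits (5, 2, 6, 6); releases (0, 3, 1, 2), pool now (5, 5, 7, 8)
  P7: need (1, 5, 6, 7) fits (5, 5, 7, 8); releases (0, 0, 1, 1), pool now (5, 5, 8, 9)
(3) Exactly 2 of the possible complete orderings are safe sequences.


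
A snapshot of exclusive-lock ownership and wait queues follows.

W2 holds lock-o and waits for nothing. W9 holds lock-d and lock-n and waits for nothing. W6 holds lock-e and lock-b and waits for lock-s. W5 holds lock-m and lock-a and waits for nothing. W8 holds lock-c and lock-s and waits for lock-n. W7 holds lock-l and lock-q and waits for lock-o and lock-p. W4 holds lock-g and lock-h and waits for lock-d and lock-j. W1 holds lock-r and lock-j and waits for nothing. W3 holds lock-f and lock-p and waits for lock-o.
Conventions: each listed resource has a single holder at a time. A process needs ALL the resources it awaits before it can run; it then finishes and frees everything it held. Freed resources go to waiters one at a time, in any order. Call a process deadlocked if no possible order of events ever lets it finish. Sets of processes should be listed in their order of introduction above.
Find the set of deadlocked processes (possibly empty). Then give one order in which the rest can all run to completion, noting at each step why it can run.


No process is deadlocked.
Key observation: the waits form no ring: some process can always run, and its releases unblock the others one by one.
A valid finishing order for the others: W2, W3, W9, W5, W8, W6, W1, W7, W4.
Step-by-step check:
  W2: no waits; runs immediately, freeing lock-o
  W3 waits on lock-o — all released -> runs and releases lock-f and lock-p
  W9: no waits; runs immediately, freeing lock-d and lock-n
  W5: no waits; runs immediately, freeing lock-m and lock-a
  W8 waits on lock-n — all released -> runs and releases lock-c and lock-s
  W6 waits on lock-s — all released -> runs and releases lock-e and lock-b
  W1: no waits; runs immediately, freeing lock-r and lock-j
  W7 waits on lock-o and lock-p — all released -> runs and releases lock-l and lock-q
  W4 waits on lock-d and lock-j — all released -> runs and releases lock-g and lock-h


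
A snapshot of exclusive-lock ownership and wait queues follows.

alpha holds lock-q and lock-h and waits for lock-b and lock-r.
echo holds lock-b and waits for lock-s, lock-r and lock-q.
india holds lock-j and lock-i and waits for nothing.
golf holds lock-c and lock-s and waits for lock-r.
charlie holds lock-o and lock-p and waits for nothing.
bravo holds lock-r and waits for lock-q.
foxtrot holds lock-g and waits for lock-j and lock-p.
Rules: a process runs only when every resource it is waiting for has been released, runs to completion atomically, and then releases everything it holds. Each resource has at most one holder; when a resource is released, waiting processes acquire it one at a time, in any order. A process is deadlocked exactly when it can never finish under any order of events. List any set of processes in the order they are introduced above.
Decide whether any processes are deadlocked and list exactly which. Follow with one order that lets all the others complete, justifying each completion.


The deadlocked set is alpha, echo, golf and bravo.
Key observation: alpha -> echo -> alpha is a circular wait — nothing in it can go first; golf and bravo are caught in further circular waits.
The rest can finish in the order charlie, india, foxtrot.
Check, step by step:
  run charlie (it waits on nothing); releases lock-o and lock-p
  run india (it waits on nothing); releases lock-j and lock-i
  run foxtrot (all its waits — lock-j and lock-p — are resolved); releases lock-g


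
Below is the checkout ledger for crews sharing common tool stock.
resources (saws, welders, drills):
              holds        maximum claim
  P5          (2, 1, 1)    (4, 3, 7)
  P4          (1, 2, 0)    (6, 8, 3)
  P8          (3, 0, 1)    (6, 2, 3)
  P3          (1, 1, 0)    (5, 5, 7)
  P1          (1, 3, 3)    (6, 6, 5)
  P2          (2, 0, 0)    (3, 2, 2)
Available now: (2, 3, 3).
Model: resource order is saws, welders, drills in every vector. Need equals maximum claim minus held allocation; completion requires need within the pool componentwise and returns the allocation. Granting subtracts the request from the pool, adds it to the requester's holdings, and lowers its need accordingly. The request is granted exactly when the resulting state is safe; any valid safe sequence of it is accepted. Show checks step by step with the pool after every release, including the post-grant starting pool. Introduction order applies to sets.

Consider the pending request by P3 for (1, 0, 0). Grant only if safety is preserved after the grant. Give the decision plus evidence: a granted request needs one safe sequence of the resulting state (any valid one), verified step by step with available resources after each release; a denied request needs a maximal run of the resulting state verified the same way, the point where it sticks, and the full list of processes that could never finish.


GRANT. The post-grant state is safe; one safe sequence: P2, P8, P1, P4, P5, P3.
Key observation: after the grant the pool drops to (1, 3, 3), which still lets P2 finish first and unwind the rest.
Verifying the post-grant state step by step:
  pool = (1, 3, 3)
  run P2 (needs (1, 2, 2), free (1, 3, 3)); after release of (2, 0, 0) the pool is (3, 3, 3)
  run P8 (needs (3, 2, 2), free (3, 3, 3)); after release of (3, 0, 1) the pool is (6, 3, 4)
  run P1 (needs (5, 3, 2), free (6, 3, 4)); after release of (1, 3, 3) the pool is (7, 6, 7)
  run P4 (needs (5, 6, 3), free (7, 6, 7)); after release of (1, 2, 0) the pool is (8, 8, 7)
  run P5 (needs (2, 2, 6), free (8, 8, 7)); after release of (2, 1, 1) the pool is (10, 9, 8)
  run P3 (needs (3, 4, 7), free (10, 9, 8)); after release of (2, 1, 0) the pool is (12, 10, 8)


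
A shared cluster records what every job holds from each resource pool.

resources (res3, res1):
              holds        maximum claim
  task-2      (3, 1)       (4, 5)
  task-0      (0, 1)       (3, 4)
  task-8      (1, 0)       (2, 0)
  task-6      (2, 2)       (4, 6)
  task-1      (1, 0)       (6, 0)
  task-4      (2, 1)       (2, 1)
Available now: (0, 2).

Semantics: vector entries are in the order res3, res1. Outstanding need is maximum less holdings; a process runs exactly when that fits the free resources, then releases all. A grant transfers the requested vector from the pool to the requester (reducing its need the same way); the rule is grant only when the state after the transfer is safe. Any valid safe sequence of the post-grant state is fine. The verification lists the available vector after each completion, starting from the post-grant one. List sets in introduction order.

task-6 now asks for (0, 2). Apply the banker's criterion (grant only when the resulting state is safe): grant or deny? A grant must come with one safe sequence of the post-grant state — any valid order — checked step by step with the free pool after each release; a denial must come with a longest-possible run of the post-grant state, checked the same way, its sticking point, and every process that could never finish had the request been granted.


DENY — the pretend-granted state is unsafe.
Key observation: after task-4, task-8 the pool peaks at (3, 1), and each blocked process is short somewhere: task-2 on res1; task-0 on res1; task-6 on res1; task-1 on res3.
After a pretend grant, a maximal execution: task-4, task-8 — then nothing else fits. Step-by-step check:
  pool = (0, 0)
  run task-4 (needs (0, 0), free (0, 0)); after release of (2, 1) the pool is (2, 1)
  run task-8 (needs (1, 0), free (2, 1)); after release of (1, 0) the pool is (3, 1)
  task-2 still needs (1, 4) but only (3, 1) is free — short on res1
  task-0 still needs (3, 3) but only (3, 1) is free — short on res1
  task-6 still needs (2, 2) but only (3, 1) is free — short on res1
  task-1 still needs (5, 0) but only (3, 1) is free — short on res3
Processes that could never finish after the grant: task-2, task-0, task-6 and task-1.


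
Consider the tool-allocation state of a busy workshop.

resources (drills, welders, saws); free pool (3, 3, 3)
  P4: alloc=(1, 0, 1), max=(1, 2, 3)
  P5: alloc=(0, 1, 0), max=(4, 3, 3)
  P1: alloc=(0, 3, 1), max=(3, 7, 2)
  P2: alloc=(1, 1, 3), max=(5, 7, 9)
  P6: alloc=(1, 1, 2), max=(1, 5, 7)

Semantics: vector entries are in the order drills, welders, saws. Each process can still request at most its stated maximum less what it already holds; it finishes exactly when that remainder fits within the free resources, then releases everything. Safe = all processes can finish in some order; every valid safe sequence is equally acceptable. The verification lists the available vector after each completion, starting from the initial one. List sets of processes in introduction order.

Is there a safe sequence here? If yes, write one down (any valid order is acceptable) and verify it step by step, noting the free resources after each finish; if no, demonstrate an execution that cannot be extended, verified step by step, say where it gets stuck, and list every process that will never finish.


SAFE — a valid safe sequence is P4, P5, P1, P6, P2.
Key observation: P5 marks the first exact bind of the order: its need (4, 2, 3) fits the free (4, 3, 4) with zero slack on a requested resource.
Walking it through:
  pool = (3, 3, 3)
  P4: need (0, 2, 2) fits (3, 3, 3); releases (1, 0, 1), pool now (4, 3, 4)
  P5: need (4, 2, 3) fits (4, 3, 4); releases (0, 1, 0), pool now (4, 4, 4)
  P1: need (3, 4, 1) fits (4, 4, 4); releases (0, 3, 1), pool now (4, 7, 5)
  P6: need (0, 4, 5) fits (4, 7, 5); releases (1, 1, 2), pool now (5, 8, 7)
  P2: need (4, 6, 6) fits (5, 8, 7); releases (1, 1, 3), pool now (6, 9, 10)


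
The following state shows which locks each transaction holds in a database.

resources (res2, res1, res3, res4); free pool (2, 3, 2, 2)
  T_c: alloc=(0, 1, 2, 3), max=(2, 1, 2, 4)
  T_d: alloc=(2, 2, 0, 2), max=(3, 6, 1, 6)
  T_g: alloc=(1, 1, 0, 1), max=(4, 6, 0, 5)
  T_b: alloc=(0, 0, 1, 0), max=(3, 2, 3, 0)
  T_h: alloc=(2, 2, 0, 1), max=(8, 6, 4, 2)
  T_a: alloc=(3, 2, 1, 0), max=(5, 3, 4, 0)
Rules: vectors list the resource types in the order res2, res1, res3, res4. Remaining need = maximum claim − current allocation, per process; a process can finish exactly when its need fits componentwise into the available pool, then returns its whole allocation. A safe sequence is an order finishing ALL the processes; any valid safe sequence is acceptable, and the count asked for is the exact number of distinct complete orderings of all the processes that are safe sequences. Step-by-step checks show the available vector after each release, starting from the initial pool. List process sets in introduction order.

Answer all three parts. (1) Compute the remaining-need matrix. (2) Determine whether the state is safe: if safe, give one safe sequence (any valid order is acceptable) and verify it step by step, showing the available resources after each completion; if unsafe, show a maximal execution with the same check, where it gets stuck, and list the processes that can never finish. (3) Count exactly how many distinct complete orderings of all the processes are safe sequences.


(1) Need matrix, components ordered res2, res1, res3, res4:
  T_c: (2, 0, 0, 1)
  T_d: (1, 4, 1, 4)
  T_g: (3, 5, 0, 4)
  T_b: (3, 2, 2, 0)
  T_h: (6, 4, 4, 1)
  T_a: (2, 1, 3, 0)
(2) The state is SAFE; one workable sequence: T_c, T_d, T_a, T_h, T_g, T_b.
Key observation: the first exact fit in this order is T_c — it needs (2, 0, 0, 1) with (2, 3, 2, 2) free, meeting a requested resource to the last unit.
Verifying each step:
  pool = (2, 3, 2, 2)
  T_c: need (2, 0, 0, 1) fits (2, 3, 2, 2); releases (0, 1, 2, 3), pool now (2, 4, 4, 5)
  T_d: need (1, 4, 1, 4) fits (2, 4, 4, 5); releases (2, 2, 0, 2), pool now (4, 6, 4, 7)
  T_a: need (2, 1, 3, 0) fits (4, 6, 4, 7); releases (3, 2, 1, 0), pool now (7, 8, 5, 7)
  T_h: need (6, 4, 4, 1) fits (7, 8, 5, 7); releases (2, 2, 0, 1), pool now (9, 10, 5, 8)
  T_g: need (3, 5, 0, 4) fits (9, 10, 5, 8); releases (1, 1, 0, 1), pool now (10, 11, 5, 9)
  T_b: need (3, 2, 2, 0) fits (10, 11, 5, 9); releases (0, 0, 1, 0), pool now (10, 11, 6, 9)
(3) The exact count: 28 of the possible complete orderings are safe sequences.


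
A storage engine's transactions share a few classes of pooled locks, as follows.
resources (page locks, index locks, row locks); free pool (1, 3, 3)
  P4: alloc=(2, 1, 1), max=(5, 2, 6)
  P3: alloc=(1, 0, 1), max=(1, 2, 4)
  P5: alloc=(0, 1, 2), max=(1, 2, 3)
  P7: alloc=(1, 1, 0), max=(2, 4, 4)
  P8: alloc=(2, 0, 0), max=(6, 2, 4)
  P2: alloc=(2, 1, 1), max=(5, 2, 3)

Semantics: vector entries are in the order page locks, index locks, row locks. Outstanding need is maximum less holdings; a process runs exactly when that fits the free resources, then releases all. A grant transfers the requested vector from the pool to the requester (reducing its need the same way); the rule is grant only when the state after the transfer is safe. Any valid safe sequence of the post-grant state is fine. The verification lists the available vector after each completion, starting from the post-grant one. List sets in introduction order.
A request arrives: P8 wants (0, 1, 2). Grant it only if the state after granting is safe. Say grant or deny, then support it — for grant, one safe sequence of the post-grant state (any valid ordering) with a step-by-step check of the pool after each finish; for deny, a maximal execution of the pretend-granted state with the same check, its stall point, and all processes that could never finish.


GRANT: granting preserves safety; a valid post-grant sequence is P5, P3, P7, P2, P4, P8.
Key observation: with (1, 2, 1) left after the transfer, P5 can run at once — the state stays safe.
Verifying the post-grant state step by step:
  pool = (1, 2, 1)
  run P5 (needs (1, 1, 1), free (1, 2, 1)); after release of (0, 1, 2) the pool is (1, 3, 3)
  run P3 (needs (0, 2, 3), free (1, 3, 3)); after release of (1, 0, 1) the pool is (2, 3, 4)
  run P7 (needs (1, 3, 4), free (2, 3, 4)); after release of (1, 1, 0) the pool is (3, 4, 4)
  run P2 (needs (3, 1, 2), free (3, 4, 4)); after release of (2, 1, 1) the pool is (5, 5, 5)
  run P4 (needs (3, 1, 5), free (5, 5, 5)); after release of (2, 1, 1) the pool is (7, 6, 6)
  run P8 (needs (4, 1, 2), free (7, 6, 6)); after release of (2, 1, 2) the pool is (9, 7, 8)


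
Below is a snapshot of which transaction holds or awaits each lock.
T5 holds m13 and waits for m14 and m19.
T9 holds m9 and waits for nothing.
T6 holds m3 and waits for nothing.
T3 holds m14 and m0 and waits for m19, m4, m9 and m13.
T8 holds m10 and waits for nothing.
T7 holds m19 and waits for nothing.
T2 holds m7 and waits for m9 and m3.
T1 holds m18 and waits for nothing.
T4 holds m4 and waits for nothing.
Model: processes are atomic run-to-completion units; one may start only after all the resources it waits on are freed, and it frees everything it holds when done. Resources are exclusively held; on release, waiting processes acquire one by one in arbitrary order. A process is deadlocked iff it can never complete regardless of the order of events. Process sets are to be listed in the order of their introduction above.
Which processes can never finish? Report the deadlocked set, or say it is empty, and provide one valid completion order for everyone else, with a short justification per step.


Deadlocked: T5 and T3.
Key observation: along T5 -> T3 -> T5, each member waits on what the next one holds — a deadlock; no other process is dragged down with it.
A valid finishing order for the others: T4, T7, T6, T9, T2, T8, T1.
Verifying each step:
  T4 waits on nothing -> runs at once and releases m4
  T7 waits on nothing -> runs at once and releases m19
  T6 waits on nothing -> runs at once and releases m3
  T9 waits on nothing -> runs at once and releases m9
  T2 waits on m9 and m3 — all released -> runs and releases m7
  T8 waits on nothing -> runs at once and releases m10
  T1 waits on nothing -> runs at once and releases m18


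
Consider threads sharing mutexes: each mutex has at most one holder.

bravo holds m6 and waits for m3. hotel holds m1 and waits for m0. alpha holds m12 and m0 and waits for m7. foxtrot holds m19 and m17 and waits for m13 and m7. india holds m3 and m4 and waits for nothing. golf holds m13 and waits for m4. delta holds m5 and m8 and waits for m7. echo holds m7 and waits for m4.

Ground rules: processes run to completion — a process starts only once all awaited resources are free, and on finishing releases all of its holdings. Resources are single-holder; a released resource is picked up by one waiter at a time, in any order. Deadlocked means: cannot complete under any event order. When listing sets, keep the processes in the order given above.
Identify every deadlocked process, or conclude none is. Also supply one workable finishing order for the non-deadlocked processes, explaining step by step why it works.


No process is deadlocked.
Key observation: the wait relation is loop-free; peeling off processes with no waits unwinds the whole state.
The rest can finish in the order india, echo, alpha, golf, hotel, foxtrot, bravo, delta.
Check, step by step:
  run india (it waits on nothing); releases m3 and m4
  echo: everything it awaited (m4) is free; runs, freeing m7
  alpha: everything it awaited (m7) is free; runs, freeing m12 and m0
  golf: everything it awaited (m4) is free; runs, freeing m13
  hotel: everything it awaited (m0) is free; runs, freeing m1
  foxtrot: everything it awaited (m13 and m7) is free; runs, freeing m19 and m17
  bravo: everything it awaited (m3) is free; runs, freeing m6
  delta: everything it awaited (m7) is free; runs, freeing m5 and m8


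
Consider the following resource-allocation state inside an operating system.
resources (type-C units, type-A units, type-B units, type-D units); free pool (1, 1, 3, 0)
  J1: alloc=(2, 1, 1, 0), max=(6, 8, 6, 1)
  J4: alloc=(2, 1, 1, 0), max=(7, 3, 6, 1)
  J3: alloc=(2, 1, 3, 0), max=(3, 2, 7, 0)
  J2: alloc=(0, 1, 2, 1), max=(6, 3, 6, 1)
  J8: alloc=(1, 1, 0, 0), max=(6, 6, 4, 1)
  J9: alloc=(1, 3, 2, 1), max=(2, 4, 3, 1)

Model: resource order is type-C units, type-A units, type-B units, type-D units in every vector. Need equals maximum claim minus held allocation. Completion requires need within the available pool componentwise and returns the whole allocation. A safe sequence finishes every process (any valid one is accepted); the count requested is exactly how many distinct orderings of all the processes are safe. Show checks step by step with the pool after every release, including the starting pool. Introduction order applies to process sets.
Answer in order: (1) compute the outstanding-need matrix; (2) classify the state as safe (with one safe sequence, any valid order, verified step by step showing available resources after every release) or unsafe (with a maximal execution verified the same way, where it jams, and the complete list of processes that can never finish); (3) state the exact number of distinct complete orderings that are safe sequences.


(1) Outstanding need per process (order type-C units, type-A units, type-B units, type-D units):
  J1: (4, 7, 5, 1)
  J4: (5, 2, 5, 1)
  J3: (1, 1, 4, 0)
  J2: (6, 2, 4, 0)
  J8: (5, 5, 4, 1)
  J9: (1, 1, 1, 0)
(2) UNSAFE — no complete ordering exists.
Key observation: after J9, J3 the pool peaks at (4, 5, 8, 1), and each blocked process is short somewhere: J1 on type-A units; J4 on type-C units; J2 on type-C units; J8 on type-C units.
The run J9, J3 cannot be extended any further. Verifying each step:
  pool = (1, 1, 3, 0)
  run J9 (needs (1, 1, 1, 0), free (1, 1, 3, 0)); after release of (1, 3, 2, 1) the pool is (2, 4, 5, 1)
  run J3 (needs (1, 1, 4, 0), free (2, 4, 5, 1)); after release of (2, 1, 3, 0) the pool is (4, 5, 8, 1)
  blocked: J1 wants (4, 7, 5, 1), pool (4, 5, 8, 1) — not enough type-A units
  blocked: J4 wants (5, 2, 5, 1), pool (4, 5, 8, 1) — not enough type-C units
  blocked: J2 wants (6, 2, 4, 0), pool (4, 5, 8, 1) — not enough type-C units
  blocked: J8 wants (5, 5, 4, 1), pool (4, 5, 8, 1) — not enough type-C units
Processes that can never finish: J1, J4, J2 and J8.
(3) The exact count: 0 of the possible complete orderings are safe sequences.


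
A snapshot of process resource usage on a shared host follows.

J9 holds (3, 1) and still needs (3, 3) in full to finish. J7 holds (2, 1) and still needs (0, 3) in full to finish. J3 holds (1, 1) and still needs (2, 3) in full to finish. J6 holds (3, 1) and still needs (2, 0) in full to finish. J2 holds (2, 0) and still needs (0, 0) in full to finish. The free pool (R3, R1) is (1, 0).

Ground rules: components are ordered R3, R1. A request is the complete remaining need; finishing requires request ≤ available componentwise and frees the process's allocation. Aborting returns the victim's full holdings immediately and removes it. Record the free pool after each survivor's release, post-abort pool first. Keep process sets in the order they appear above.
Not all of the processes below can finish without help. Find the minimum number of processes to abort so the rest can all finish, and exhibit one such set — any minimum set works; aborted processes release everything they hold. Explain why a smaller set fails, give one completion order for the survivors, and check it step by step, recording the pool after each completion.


Minimum abort set: J9 and J3.
Key observation: J7 had no path to completion before; after the abort of J9 and J3 ((4, 2) returned), step 2 is where it fits.
Why nothing smaller works — every single abort fails: J9 alone leaves J7 blocked (short on R1); J7 alone leaves J9 blocked (short on R1); J3 alone leaves J9 blocked (short on R1); J6 alone leaves J9 blocked (short on R1); J2 alone leaves J9 blocked (short on R1).
One survivor order: J6, J7, J2. Verifying each step (post-abort pool first):
  pool = (5, 2)
  J6 needs (2, 0) <= (5, 2) -> finishes; pool += (3, 1) = (8, 3)
  J7 needs (0, 3) <= (8, 3) -> finishes; pool += (2, 1) = (10, 4)
  J2 needs (0, 0) <= (10, 4) -> finishes; pool += (2, 0) = (12, 4)


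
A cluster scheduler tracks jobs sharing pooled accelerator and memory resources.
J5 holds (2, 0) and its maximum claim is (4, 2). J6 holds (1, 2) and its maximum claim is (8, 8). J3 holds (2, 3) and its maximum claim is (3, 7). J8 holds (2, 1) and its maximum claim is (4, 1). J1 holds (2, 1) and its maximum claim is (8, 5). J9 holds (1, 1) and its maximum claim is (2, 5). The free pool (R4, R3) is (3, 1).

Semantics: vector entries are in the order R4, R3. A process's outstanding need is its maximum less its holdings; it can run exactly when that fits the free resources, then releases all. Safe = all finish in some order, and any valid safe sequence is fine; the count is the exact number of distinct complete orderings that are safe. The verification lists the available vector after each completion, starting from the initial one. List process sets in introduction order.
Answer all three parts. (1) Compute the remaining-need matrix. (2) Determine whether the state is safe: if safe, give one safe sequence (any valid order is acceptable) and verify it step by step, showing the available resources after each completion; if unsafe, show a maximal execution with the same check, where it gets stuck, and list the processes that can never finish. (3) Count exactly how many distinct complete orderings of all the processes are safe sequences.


(1) Remaining need (order R4, R3):
  J5: (2, 2)
  J6: (7, 6)
  J3: (1, 4)
  J8: (2, 0)
  J1: (6, 4)
  J9: (1, 4)
(2) UNSAFE.
Key observation: no order helps: past J8, J5, the free pool tops out at (7, 2), below what each blocked process needs in R3.
The run J8, J5 cannot be extended any further. Step-by-step check:
  pool = (3, 1)
  J8 needs (2, 0) <= (3, 1) -> finishes; pool += (2, 1) = (5, 2)
  J5 needs (2, 2) <= (5, 2) -> finishes; pool += (2, 0) = (7, 2)
  blocked: J6 wants (7, 6), pool (7, 2) — not enough R3
  blocked: J3 wants (1, 4), pool (7, 2) — not enough R3
  blocked: J1 wants (6, 4), pool (7, 2) — not enough R3
  blocked: J9 wants (1, 4), pool (7, 2) — not enough R3
Never able to finish: J6, J3, J1 and J9.
(3) Precisely 0 of the possible complete orderings are safe sequences.


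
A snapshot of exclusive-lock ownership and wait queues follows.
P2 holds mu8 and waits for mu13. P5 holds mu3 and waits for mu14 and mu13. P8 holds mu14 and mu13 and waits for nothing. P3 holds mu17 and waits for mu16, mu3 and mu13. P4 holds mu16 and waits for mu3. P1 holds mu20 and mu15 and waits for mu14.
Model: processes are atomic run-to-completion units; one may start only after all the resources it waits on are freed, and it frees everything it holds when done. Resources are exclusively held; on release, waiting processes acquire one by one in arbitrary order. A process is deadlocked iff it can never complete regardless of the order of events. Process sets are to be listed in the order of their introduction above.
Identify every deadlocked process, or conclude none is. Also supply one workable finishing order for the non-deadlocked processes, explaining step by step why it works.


The deadlocked set is empty.
Key observation: the waits form no ring: some process can always run, and its releases unblock the others one by one.
A valid finishing order for the others: P8, P5, P4, P1, P3, P2.
Walking it through:
  P8: no waits; runs immediately, freeing mu14 and mu13
  P5: everything it awaited (mu14 and mu13) is free; runs, freeing mu3
  P4: everything it awaited (mu3) is free; runs, freeing mu16
  P1: everything it awaited (mu14) is free; runs, freeing mu20 and mu15
  P3: everything it awaited (mu16, mu3 and mu13) is free; runs, freeing mu17
  P2: everything it awaited (mu13) is free; runs, freeing mu8


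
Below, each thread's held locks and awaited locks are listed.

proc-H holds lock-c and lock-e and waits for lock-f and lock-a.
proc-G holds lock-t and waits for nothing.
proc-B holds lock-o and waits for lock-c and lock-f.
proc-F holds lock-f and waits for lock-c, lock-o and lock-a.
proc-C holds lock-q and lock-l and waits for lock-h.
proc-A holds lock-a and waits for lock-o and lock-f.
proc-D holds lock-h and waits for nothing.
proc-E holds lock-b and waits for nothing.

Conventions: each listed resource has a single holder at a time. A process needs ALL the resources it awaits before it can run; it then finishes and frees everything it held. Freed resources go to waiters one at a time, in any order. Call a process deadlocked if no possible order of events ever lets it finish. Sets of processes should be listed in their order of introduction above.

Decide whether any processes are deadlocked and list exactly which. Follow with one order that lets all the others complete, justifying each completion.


Deadlocked set: proc-H, proc-B, proc-F and proc-A.
Key observation: the wait chain closes on itself along proc-H -> proc-F -> proc-H; proc-B and proc-A are caught in further circular waits.
A valid finishing order for the others: proc-G, proc-E, proc-D, proc-C.
Check, step by step:
  run proc-G (it waits on nothing); releases lock-t
  run proc-E (it waits on nothing); releases lock-b
  run proc-D (it waits on nothing); releases lock-h
  proc-C waits on lock-h — all released -> runs and releases lock-q and lock-l


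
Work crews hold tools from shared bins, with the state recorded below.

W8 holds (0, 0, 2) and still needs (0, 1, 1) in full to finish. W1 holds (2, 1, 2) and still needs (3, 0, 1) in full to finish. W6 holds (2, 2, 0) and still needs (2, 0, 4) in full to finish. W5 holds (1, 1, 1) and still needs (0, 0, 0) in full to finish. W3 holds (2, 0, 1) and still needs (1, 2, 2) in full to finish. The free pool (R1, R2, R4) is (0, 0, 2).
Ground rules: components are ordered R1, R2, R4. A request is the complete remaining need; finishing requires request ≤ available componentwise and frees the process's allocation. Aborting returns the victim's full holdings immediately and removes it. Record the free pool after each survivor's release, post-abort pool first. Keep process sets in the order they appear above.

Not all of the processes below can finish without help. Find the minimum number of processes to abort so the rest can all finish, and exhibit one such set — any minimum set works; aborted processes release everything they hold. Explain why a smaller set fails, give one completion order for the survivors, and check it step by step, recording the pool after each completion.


Abort W3.
Key observation: no ordering could ever have run W1 before the abort of W3; with (2, 0, 1) back in the pool it fits at step 3.
Why nothing smaller works: aborting no one leaves the state deadlocked as given.
The survivors complete as W5, W8, W1, W6. Verifying each step (starting from the post-abort pool):
  pool = (2, 0, 3)
  W5: need (0, 0, 0) fits (2, 0, 3); releases (1, 1, 1), pool now (3, 1, 4)
  W8: need (0, 1, 1) fits (3, 1, 4); releases (0, 0, 2), pool now (3, 1, 6)
  W1: need (3, 0, 1) fits (3, 1, 6); releases (2, 1, 2), pool now (5, 2, 8)
  W6: need (2, 0, 4) fits (5, 2, 8); releases (2, 2, 0), pool now (7, 4, 8)


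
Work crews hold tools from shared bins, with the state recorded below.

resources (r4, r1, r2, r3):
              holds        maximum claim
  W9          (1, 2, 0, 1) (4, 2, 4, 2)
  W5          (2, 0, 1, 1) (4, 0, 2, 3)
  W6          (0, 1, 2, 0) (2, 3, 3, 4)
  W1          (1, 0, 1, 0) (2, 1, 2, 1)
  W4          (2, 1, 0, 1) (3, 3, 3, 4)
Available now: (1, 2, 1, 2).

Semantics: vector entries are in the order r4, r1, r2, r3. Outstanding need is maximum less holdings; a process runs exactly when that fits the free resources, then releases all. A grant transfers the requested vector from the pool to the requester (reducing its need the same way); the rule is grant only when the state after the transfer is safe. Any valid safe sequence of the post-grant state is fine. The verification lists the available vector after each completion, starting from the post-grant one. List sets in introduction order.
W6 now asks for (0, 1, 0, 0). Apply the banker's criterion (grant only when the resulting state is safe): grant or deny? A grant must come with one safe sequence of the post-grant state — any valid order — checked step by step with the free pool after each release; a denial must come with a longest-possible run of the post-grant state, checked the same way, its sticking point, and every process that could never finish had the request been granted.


DENY: after the grant no complete ordering would exist.
Key observation: after W1, W5 the pool peaks at (4, 1, 3, 3), and each blocked process is short somewhere: W9 on r2; W6 on r3; W4 on r1.
Pretend the grant happened; the run W1, W5 goes as far as possible. Check, step by step:
  pool = (1, 1, 1, 2)
  W1: need (1, 1, 1, 1) fits (1, 1, 1, 2); releases (1, 0, 1, 0), pool now (2, 1, 2, 2)
  W5: need (2, 0, 1, 2) fits (2, 1, 2, 2); releases (2, 0, 1, 1), pool now (4, 1, 3, 3)
  W9 still needs (3, 0, 4, 1) but only (4, 1, 3, 3) is free — short on r2
  W6 still needs (2, 1, 1, 4) but only (4, 1, 3, 3) is free — short on r3
  W4 still needs (1, 2, 3, 3) but only (4, 1, 3, 3) is free — short on r1
Had the request been granted, W9, W6 and W4 could never finish.


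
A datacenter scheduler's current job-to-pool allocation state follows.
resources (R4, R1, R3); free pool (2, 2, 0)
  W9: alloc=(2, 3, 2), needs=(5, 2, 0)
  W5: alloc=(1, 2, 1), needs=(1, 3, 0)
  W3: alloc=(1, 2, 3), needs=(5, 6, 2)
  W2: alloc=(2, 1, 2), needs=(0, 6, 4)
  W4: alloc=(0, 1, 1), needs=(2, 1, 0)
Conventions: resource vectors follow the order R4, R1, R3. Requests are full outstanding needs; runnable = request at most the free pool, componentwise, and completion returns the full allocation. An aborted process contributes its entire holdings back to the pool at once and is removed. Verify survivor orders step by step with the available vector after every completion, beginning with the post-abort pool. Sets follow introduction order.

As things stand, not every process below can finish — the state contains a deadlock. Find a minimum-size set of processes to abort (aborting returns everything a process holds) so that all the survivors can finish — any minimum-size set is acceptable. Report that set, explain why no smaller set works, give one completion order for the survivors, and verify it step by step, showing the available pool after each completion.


Abort W2.
Key observation: the returned (2, 1, 2) from W2 is what brings W3 — unrunnable before, under any order — into play at step 3.
No smaller set exists: with zero aborts the deadlock remains.
The survivors complete as W4, W5, W3, W9. Walking it through (starting from the post-abort pool):
  pool = (4, 3, 2)
  W4: need (2, 1, 0) fits (4, 3, 2); releases (0, 1, 1), pool now (4, 4, 3)
  W5: need (1, 3, 0) fits (4, 4, 3); releases (1, 2, 1), pool now (5, 6, 4)
  W3: need (5, 6, 2) fits (5, 6, 4); releases (1, 2, 3), pool now (6, 8, 7)
  W9: need (5, 2, 0) fits (6, 8, 7); releases (2, 3, 2), pool now (8, 11, 9)


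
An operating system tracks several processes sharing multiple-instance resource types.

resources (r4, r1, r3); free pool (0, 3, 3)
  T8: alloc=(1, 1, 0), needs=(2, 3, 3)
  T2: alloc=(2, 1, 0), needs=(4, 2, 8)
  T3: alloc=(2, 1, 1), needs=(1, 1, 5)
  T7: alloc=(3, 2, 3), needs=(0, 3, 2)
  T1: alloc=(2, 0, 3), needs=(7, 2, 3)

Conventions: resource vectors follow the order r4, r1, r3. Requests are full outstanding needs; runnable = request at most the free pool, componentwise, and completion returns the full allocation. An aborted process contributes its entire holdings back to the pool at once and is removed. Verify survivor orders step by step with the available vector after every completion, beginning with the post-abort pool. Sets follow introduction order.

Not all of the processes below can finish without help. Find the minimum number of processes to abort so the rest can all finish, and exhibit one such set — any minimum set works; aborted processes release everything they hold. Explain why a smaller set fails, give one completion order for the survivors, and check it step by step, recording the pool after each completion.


Minimum abort set: T2.
Key observation: T1 could never have finished before the abort; with (2, 1, 0) returned by T2, it fits at step 3.
No smaller set exists: with zero aborts the deadlock remains.
One survivor order: T7, T3, T1, T8. Verifying each step (post-abort pool first):
  pool = (2, 4, 3)
  T7 needs (0, 3, 2) <= (2, 4, 3) -> finishes; pool += (3, 2, 3) = (5, 6, 6)
  T3 needs (1, 1, 5) <= (5, 6, 6) -> finishes; pool += (2, 1, 1) = (7, 7, 7)
  T1 needs (7, 2, 3) <= (7, 7, 7) -> finishes; pool += (2, 0, 3) = (9, 7, 10)
  T8 needs (2, 3, 3) <= (9, 7, 10) -> finishes; pool += (1, 1, 0) = (10, 8, 10)
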